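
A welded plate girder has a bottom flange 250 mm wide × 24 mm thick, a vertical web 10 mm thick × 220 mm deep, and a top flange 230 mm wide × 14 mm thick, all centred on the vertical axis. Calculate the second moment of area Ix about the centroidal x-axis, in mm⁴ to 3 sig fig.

Break the section into simple shapes (no overlaps), measuring from the bottom-left corner of the bounding box.
Bottom plate: 250 × 24, A = 6 000 mm², y = 12 mm, Ī = 288 000 mm⁴.
Web plate: 10 × 220, A = 2 200 mm², y = 134 mm, Ī = 8 873 333 mm⁴.
Top plate: 230 × 14, A = 3 220 mm², y = 251 mm, Ī = 52 593 mm⁴.
Centroid: ȳ = ΣA·y / ΣA = 102.89 mm.
Transfer each piece to the centroidal x-axis using Ī + A·d² with d = y − 102.89:
  bottom plate: d = -90.891 mm → contributes +49 855 500 mm⁴
  web plate: d = 31.109 mm → contributes +11 002 370 mm⁴
  top plate: d = 148.11 mm → contributes +70 687 002 mm⁴
Total I = 131 544 872 mm⁴.

Ix ≈ 1.32 × 10⁸ mm⁴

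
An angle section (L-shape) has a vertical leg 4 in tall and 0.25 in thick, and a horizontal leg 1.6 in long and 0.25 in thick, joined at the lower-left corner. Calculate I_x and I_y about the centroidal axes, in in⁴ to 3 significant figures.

I_x ≈ 2.22 in⁴, I_y ≈ 0.218 in⁴

Break the section into simple shapes (no overlaps), measuring from the bottom-left corner of the bounding box.
Vertical leg: 0.25 × 4, A = 1 in², y = 2 in, Ī = 1.3333 in⁴.
Horizontal leg (remainder): 1.35 × 0.25, A = 0.3375 in², y = 0.125 in, Ī = 0.0017578 in⁴.
Centroid: ȳ = ΣA·y / ΣA = 1.5269 in.
Transfer each piece to the centroidal x-axis using Ī + A·d² with d = y − 1.5269:
  vertical leg: d = 0.47313 in → contributes +1.5572 in⁴
  horizontal leg (remainder): d = -1.4019 in → contributes +0.66503 in⁴
Total I = 2.2222 in⁴.
For the y-axis: x̄ = 0.32687 in.
Repeating about the centroidal y-axis gives I_y = 0.21796 in⁴.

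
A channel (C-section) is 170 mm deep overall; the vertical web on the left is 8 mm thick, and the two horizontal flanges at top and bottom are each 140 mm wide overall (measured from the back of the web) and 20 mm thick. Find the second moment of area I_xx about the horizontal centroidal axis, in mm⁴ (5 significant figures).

Split into non-overlapping primitives; take the origin at the lower-left of the bounding box.
Web: 8 × 170, A = 1 360 mm², y = 85 mm, Ī = 3 275 333 mm⁴.
Top flange (beyond web): 132 × 20, A = 2 640 mm², y = 160 mm, Ī = 88 000 mm⁴.
Bottom flange (beyond web): 132 × 20, A = 2 640 mm², y = 10 mm, Ī = 88 000 mm⁴.
By symmetry the centroid is at mid-height, ȳ = 85 mm.
Transfer each piece to the horizontal centroidal axis using Ī + A·d² with d = y − 85:
  web: d = 0 mm → contributes +3 275 333 mm⁴
  top flange (beyond web): d = 75 mm → contributes +14 938 000 mm⁴
  bottom flange (beyond web): d = -75 mm → contributes +14 938 000 mm⁴
Total I = 33 151 333 mm⁴.

I_xx ≈ 3.3151 × 10⁷ mm⁴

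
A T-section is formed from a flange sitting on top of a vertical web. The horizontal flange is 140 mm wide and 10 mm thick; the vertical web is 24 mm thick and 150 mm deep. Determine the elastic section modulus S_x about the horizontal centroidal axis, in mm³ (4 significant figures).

Break the section into simple shapes (no overlaps), measuring from the bottom-left corner of the bounding box.
Flange: 140 × 10, A = 1 400 mm², y = 155 mm, Ī = 11666.7 mm⁴.
Web: 24 × 150, A = 3 600 mm², y = 75 mm, Ī = 6 750 000 mm⁴.
Centroid: ȳ = ΣA·y / ΣA = 97.4 mm.
Transfer each piece to the horizontal centroidal axis using Ī + A·d² with d = y − 97.4:
  flange: d = 57.6 mm → contributes +4 656 531 mm⁴
  web: d = -22.4 mm → contributes +8 556 336 mm⁴
Total I = 13 212 867 mm⁴.
Extreme fibre distance c = 97.4 mm; S = I/c = 135 656 mm³.

S_x ≈ 1.357 × 10⁵ mm³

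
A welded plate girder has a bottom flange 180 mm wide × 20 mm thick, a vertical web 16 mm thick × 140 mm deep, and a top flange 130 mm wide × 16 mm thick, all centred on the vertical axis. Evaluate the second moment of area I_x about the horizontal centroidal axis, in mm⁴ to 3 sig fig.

Treat the section as a set of non-overlapping primitives; coordinates are from the bounding-box lower-left.
Bottom plate: 180 × 20, A = 3 600 mm², y = 10 mm, Ī = 120 000 mm⁴.
Web plate: 16 × 140, A = 2 240 mm², y = 90 mm, Ī = 3 658 667 mm⁴.
Top plate: 130 × 16, A = 2 080 mm², y = 168 mm, Ī = 44 373 mm⁴.
Centroid: ȳ = ΣA·y / ΣA = 74.121 mm.
Transfer each piece to the horizontal centroidal axis using Ī + A·d² with d = y − 74.121:
  bottom plate: d = -64.121 mm → contributes +14 921 507 mm⁴
  web plate: d = 15.879 mm → contributes +4 223 451 mm⁴
  top plate: d = 93.879 mm → contributes +18 375 885 mm⁴
Total I = 37 520 844 mm⁴.

I_x ≈ 3.75 × 10⁷ mm⁴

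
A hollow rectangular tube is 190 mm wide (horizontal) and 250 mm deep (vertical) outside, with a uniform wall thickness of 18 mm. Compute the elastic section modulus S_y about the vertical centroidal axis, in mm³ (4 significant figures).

Treat the section as a set of non-overlapping primitives; coordinates are from the bounding-box lower-left.
Outer rectangle: 190 × 250, A = 47 500 mm², x = 95 mm, Ī = 142 895 833 mm⁴.
Inner void (subtracted): 154 × 214, A = 32 956 mm², x = 95 mm, Ī = 65 132 041 mm⁴.
By symmetry the centroid is at mid-width, x̄ = 95 mm.
All pieces are centred on the vertical centroidal axis, so I = ΣĪ (holes subtracted) = 77 763 792 mm⁴.
Extreme fibre distance c = 95 mm; S = I/c = 818 566 mm³.

S_y ≈ 8.186 × 10⁵ mm³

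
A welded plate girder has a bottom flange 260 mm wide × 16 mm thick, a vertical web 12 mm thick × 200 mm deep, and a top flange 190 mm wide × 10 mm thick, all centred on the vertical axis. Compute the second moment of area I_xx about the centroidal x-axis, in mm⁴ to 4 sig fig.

Split into non-overlapping primitives; take the origin at the lower-left of the bounding box.
Bottom plate: 260 × 16, A = 4 160 mm², y = 8 mm, Ī = 88746.7 mm⁴.
Web plate: 12 × 200, A = 2 400 mm², y = 116 mm, Ī = 8 000 000 mm⁴.
Top plate: 190 × 10, A = 1 900 mm², y = 221 mm, Ī = 15833.3 mm⁴.
Centroid: ȳ = ΣA·y / ΣA = 86.4752 mm.
Transfer each piece to the centroidal x-axis using Ī + A·d² with d = y − 86.4752:
  bottom plate: d = -78.4752 mm → contributes +25 707 497 mm⁴
  web plate: d = 29.5248 mm → contributes +10 092 116 mm⁴
  top plate: d = 134.525 mm → contributes +34 399 996 mm⁴
Total I = 70 199 610 mm⁴.

I_xx ≈ 7.020 × 10⁷ mm⁴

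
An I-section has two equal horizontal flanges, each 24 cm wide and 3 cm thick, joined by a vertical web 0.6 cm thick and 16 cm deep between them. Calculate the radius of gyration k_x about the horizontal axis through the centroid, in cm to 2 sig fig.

k_x ≈ 9.3 cm

Split into non-overlapping primitives; take the origin at the lower-left of the bounding box.
Bottom flange: 24 × 3, A = 72 cm², y = 1.5 cm, Ī = 54 cm⁴.
Web: 0.6 × 16, A = 9.6 cm², y = 11 cm, Ī = 204.8 cm⁴.
Top flange: 24 × 3, A = 72 cm², y = 20.5 cm, Ī = 54 cm⁴.
By symmetry the centroid is at mid-height, ȳ = 11 cm.
Transfer each piece to the horizontal axis through the centroid using Ī + A·d² with d = y − 11:
  bottom flange: d = -9.5 cm → contributes +6 552 cm⁴
  web: d = 0 cm → contributes +204.8 cm⁴
  top flange: d = 9.5 cm → contributes +6 552 cm⁴
Total I = 13 309 cm⁴.
Radius of gyration: k = √(I/A) = √(13 309 / 153.6) = 9.308 cm.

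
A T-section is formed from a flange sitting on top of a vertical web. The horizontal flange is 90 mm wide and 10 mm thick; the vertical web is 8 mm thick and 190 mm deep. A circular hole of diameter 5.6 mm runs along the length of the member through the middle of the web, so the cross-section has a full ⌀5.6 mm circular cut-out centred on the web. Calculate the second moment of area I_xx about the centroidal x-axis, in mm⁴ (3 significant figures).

I_xx ≈ 1.02 × 10⁷ mm⁴

Split into non-overlapping primitives; take the origin at the lower-left of the bounding box.
Flange: 90 × 10, A = 900 mm², y = 195 mm, Ī = 7 500 mm⁴.
Web: 8 × 190, A = 1 520 mm², y = 95 mm, Ī = 4 572 667 mm⁴.
Hole (subtracted): ⌀5.6, A = 24.63 mm², y = 95 mm, Ī = 48.275 mm⁴.
Centroid: ȳ = ΣA·y / ΣA = 132.57 mm.
Transfer each piece to the centroidal x-axis using Ī + A·d² with d = y − 132.57:
  flange: d = 62.428 mm → contributes +3 514 975 mm⁴
  web: d = -37.572 mm → contributes +6 718 438 mm⁴
  hole: d = -37.572 mm → contributes −34 818 mm⁴
Total I = 10 198 595 mm⁴.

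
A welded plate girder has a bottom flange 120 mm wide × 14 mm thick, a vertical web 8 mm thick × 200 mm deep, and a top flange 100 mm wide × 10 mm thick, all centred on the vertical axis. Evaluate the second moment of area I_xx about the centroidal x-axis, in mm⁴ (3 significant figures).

Treat the section as a set of non-overlapping primitives; coordinates are from the bounding-box lower-left.
Bottom plate: 120 × 14, A = 1 680 mm², y = 7 mm, Ī = 27 440 mm⁴.
Web plate: 8 × 200, A = 1 600 mm², y = 114 mm, Ī = 5 333 333 mm⁴.
Top plate: 100 × 10, A = 1 000 mm², y = 219 mm, Ī = 8333.3 mm⁴.
Centroid: ȳ = ΣA·y / ΣA = 96.533 mm.
Transfer each piece to the centroidal x-axis using Ī + A·d² with d = y − 96.533:
  bottom plate: d = -89.533 mm → contributes +13 494 498 mm⁴
  web plate: d = 17.467 mm → contributes +5 821 503 mm⁴
  top plate: d = 122.47 mm → contributes +15 006 570 mm⁴
Total I = 34 322 572 mm⁴.

I_xx ≈ 3.43 × 10⁷ mm⁴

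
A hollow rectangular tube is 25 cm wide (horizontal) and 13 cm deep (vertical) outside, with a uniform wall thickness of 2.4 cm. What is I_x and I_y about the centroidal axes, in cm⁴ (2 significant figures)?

I_x ≈ 3600 cm⁴, I_y ≈ 1.1 × 10⁴ cm⁴

Treat the section as a set of non-overlapping primitives; coordinates are from the bounding-box lower-left.
Outer rectangle: 25 × 13, A = 325 cm², y = 6.5 cm, Ī = 4 577 cm⁴.
Inner void (subtracted): 20.2 × 8.2, A = 165.6 cm², y = 6.5 cm, Ī = 928.1 cm⁴.
By symmetry the centroid is at mid-height, ȳ = 6.5 cm.
All pieces are centred on the centroidal x-axis, so I = ΣĪ (holes subtracted) = 3 649 cm⁴.
Repeating about the centroidal y-axis gives I_y = 11 295 cm⁴.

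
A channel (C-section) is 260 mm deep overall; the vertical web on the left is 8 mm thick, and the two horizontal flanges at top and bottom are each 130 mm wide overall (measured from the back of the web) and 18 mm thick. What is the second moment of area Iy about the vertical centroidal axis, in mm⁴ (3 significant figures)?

Iy ≈ 1.14 × 10⁷ mm⁴

Break the section into simple shapes (no overlaps), measuring from the bottom-left corner of the bounding box.
Web: 8 × 260, A = 2 080 mm², x = 4 mm, Ī = 11 093 mm⁴.
Top flange (beyond web): 122 × 18, A = 2 196 mm², x = 69 mm, Ī = 2 723 772 mm⁴.
Bottom flange (beyond web): 122 × 18, A = 2 196 mm², x = 69 mm, Ī = 2 723 772 mm⁴.
Centroid: x̄ = ΣA·x / ΣA = 48.11 mm.
Transfer each piece to the vertical centroidal axis using Ī + A·d² with d = x − 48.11:
  web: d = -44.11 mm → contributes +4 058 135 mm⁴
  top flange (beyond web): d = 20.89 mm → contributes +3 682 088 mm⁴
  bottom flange (beyond web): d = 20.89 mm → contributes +3 682 088 mm⁴
Total I = 11 422 311 mm⁴.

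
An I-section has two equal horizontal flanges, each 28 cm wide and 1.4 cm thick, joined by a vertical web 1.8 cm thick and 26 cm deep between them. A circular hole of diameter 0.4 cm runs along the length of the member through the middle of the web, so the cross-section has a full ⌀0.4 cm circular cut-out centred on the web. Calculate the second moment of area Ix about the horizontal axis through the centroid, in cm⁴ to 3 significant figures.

Decompose the section into non-overlapping parts with the origin at the bottom-left of its bounding rectangle.
Bottom flange: 28 × 1.4, A = 39.2 cm², y = 0.7 cm, Ī = 6.4027 cm⁴.
Web: 1.8 × 26, A = 46.8 cm², y = 14.4 cm, Ī = 2636.4 cm⁴.
Top flange: 28 × 1.4, A = 39.2 cm², y = 28.1 cm, Ī = 6.4027 cm⁴.
Hole (subtracted): ⌀0.4, A = 0.12566 cm², y = 14.4 cm, Ī = 0.0012566 cm⁴.
By symmetry the centroid is at mid-height, ȳ = 14.4 cm.
Transfer each piece to the horizontal axis through the centroid using Ī + A·d² with d = y − 14.4:
  bottom flange: d = -13.7 cm → contributes +7363.9 cm⁴
  web: d = 0 cm → contributes +2636.4 cm⁴
  top flange: d = 13.7 cm → contributes +7363.9 cm⁴
  hole: d = 0 cm → contributes −0.0012566 cm⁴
Total I = 17 364 cm⁴.

Ix ≈ 1.74 × 10⁴ cm⁴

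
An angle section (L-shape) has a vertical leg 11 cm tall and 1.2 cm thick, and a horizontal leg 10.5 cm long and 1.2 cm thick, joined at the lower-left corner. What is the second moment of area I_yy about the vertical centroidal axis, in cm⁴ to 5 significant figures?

Treat the section as a set of non-overlapping primitives; coordinates are from the bounding-box lower-left.
Vertical leg: 1.2 × 11, A = 13.2 cm², x = 0.6 cm, Ī = 1.584 cm⁴.
Horizontal leg (remainder): 9.3 × 1.2, A = 11.16 cm², x = 5.85 cm, Ī = 80.4357 cm⁴.
Centroid: x̄ = ΣA·x / ΣA = 3.005172 cm.
Transfer each piece to the vertical centroidal axis using Ī + A·d² with d = x − 3.005172:
  vertical leg: d = -2.405172 cm → contributes +77.94408 cm⁴
  horizontal leg (remainder): d = 2.844828 cm → contributes +170.7541 cm⁴
Total I = 248.6981 cm⁴.

I_yy ≈ 248.70 cm⁴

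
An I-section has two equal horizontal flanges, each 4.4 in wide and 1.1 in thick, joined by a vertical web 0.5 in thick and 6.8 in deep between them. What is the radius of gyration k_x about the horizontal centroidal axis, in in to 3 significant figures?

Break the section into simple shapes (no overlaps), measuring from the bottom-left corner of the bounding box.
Bottom flange: 4.4 × 1.1, A = 4.84 in², y = 0.55 in, Ī = 0.48803 in⁴.
Web: 0.5 × 6.8, A = 3.4 in², y = 4.5 in, Ī = 13.101 in⁴.
Top flange: 4.4 × 1.1, A = 4.84 in², y = 8.45 in, Ī = 0.48803 in⁴.
By symmetry the centroid is at mid-height, ȳ = 4.5 in.
Transfer each piece to the horizontal centroidal axis using Ī + A·d² with d = y − 4.5:
  bottom flange: d = -3.95 in → contributes +76.004 in⁴
  web: d = 0 in → contributes +13.101 in⁴
  top flange: d = 3.95 in → contributes +76.004 in⁴
Total I = 165.11 in⁴.
Radius of gyration: k = √(I/A) = √(165.11 / 13.08) = 3.5529 in.

k_x ≈ 3.55 in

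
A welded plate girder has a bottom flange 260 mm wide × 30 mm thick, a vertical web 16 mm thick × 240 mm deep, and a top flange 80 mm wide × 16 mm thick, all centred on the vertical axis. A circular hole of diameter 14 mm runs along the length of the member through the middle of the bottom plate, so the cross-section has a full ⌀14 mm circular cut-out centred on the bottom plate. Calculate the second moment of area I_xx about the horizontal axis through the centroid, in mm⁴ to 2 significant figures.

I_xx ≈ 1.2 × 10⁸ mm⁴

Break the section into simple shapes (no overlaps), measuring from the bottom-left corner of the bounding box.
Bottom plate: 260 × 30, A = 7 800 mm², y = 15 mm, Ī = 585 000 mm⁴.
Web plate: 16 × 240, A = 3 840 mm², y = 150 mm, Ī = 18 432 000 mm⁴.
Top plate: 80 × 16, A = 1 280 mm², y = 278 mm, Ī = 27 307 mm⁴.
Hole (subtracted): ⌀14, A = 153.9 mm², y = 15 mm, Ī = 1 886 mm⁴.
Centroid: ȳ = ΣA·y / ΣA = 81.98 mm.
Transfer each piece to the horizontal axis through the centroid using Ī + A·d² with d = y − 81.98:
  bottom plate: d = -66.98 mm → contributes +35 575 776 mm⁴
  web plate: d = 68.02 mm → contributes +36 199 868 mm⁴
  top plate: d = 196 mm → contributes +49 211 034 mm⁴
  hole: d = -66.98 mm → contributes −692 451 mm⁴
Total I = 120 294 227 mm⁴.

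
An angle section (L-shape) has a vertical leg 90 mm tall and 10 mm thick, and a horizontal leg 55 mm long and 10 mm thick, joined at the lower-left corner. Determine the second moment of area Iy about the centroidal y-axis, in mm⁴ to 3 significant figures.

Treat the section as a set of non-overlapping primitives; coordinates are from the bounding-box lower-left.
Vertical leg: 10 × 90, A = 900 mm², x = 5 mm, Ī = 7 500 mm⁴.
Horizontal leg (remainder): 45 × 10, A = 450 mm², x = 32.5 mm, Ī = 75 938 mm⁴.
Centroid: x̄ = ΣA·x / ΣA = 14.167 mm.
Transfer each piece to the centroidal y-axis using Ī + A·d² with d = x − 14.167:
  vertical leg: d = -9.1667 mm → contributes +83 125 mm⁴
  horizontal leg (remainder): d = 18.333 mm → contributes +227 188 mm⁴
Total I = 310 313 mm⁴.

Iy ≈ 3.10 × 10⁵ mm⁴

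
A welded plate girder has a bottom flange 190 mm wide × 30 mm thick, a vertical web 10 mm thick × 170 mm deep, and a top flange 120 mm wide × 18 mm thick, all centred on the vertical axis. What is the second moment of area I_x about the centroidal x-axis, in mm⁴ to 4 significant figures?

Decompose the section into non-overlapping parts with the origin at the bottom-left of its bounding rectangle.
Bottom plate: 190 × 30, A = 5 700 mm², y = 15 mm, Ī = 427 500 mm⁴.
Web plate: 10 × 170, A = 1 700 mm², y = 115 mm, Ī = 4 094 167 mm⁴.
Top plate: 120 × 18, A = 2 160 mm², y = 209 mm, Ī = 58 320 mm⁴.
Centroid: ȳ = ΣA·y / ΣA = 76.6151 mm.
Transfer each piece to the centroidal x-axis using Ī + A·d² with d = y − 76.6151:
  bottom plate: d = -61.6151 mm → contributes +22 067 071 mm⁴
  web plate: d = 38.3849 mm → contributes +6 598 952 mm⁴
  top plate: d = 132.385 mm → contributes +37 913 987 mm⁴
Total I = 66 580 010 mm⁴.

I_x ≈ 6.658 × 10⁷ mm⁴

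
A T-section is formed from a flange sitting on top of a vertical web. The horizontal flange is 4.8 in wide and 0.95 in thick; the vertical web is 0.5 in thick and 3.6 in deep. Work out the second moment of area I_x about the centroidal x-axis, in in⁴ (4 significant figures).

I_x ≈ 8.966 in⁴

Treat the section as a set of non-overlapping primitives; coordinates are from the bounding-box lower-left.
Flange: 4.8 × 0.95, A = 4.56 in², y = 4.075 in, Ī = 0.34295 in⁴.
Web: 0.5 × 3.6, A = 1.8 in², y = 1.8 in, Ī = 1.944 in⁴.
Centroid: ȳ = ΣA·y / ΣA = 3.43113 in.
Transfer each piece to the centroidal x-axis using Ī + A·d² with d = y − 3.43113:
  flange: d = 0.643868 in → contributes +2.23337 in⁴
  web: d = -1.63113 in → contributes +6.73307 in⁴
Total I = 8.96644 in⁴.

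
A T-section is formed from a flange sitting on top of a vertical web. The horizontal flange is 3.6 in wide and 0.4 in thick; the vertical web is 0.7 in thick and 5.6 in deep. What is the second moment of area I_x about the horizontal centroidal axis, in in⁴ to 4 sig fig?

I_x ≈ 19.74 in⁴

Treat the section as a set of non-overlapping primitives; coordinates are from the bounding-box lower-left.
Flange: 3.6 × 0.4, A = 1.44 in², y = 5.8 in, Ī = 0.0192 in⁴.
Web: 0.7 × 5.6, A = 3.92 in², y = 2.8 in, Ī = 10.2443 in⁴.
Centroid: ȳ = ΣA·y / ΣA = 3.60597 in.
Transfer each piece to the horizontal centroidal axis using Ī + A·d² with d = y − 3.60597:
  flange: d = 2.19403 in → contributes +6.95102 in⁴
  web: d = -0.80597 in → contributes +12.7907 in⁴
Total I = 19.7417 in⁴.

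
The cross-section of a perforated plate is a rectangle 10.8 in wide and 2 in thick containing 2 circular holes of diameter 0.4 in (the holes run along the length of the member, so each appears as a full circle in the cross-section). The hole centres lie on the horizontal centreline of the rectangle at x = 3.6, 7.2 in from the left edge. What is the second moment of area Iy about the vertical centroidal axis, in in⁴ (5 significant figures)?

Decompose the section into non-overlapping parts with the origin at the bottom-left of its bounding rectangle.
Plate: 10.8 × 2, A = 21.6 in², x = 5.4 in, Ī = 209.952 in⁴.
Hole 1 (subtracted): ⌀0.4, A = 0.1256637 in², x = 3.6 in, Ī = 0.001256637 in⁴.
Hole 2 (subtracted): ⌀0.4, A = 0.1256637 in², x = 7.2 in, Ī = 0.001256637 in⁴.
By symmetry the centroid is at mid-width, x̄ = 5.4 in.
Transfer each piece to the vertical centroidal axis using Ī + A·d² with d = x − 5.4:
  plate: d = 0 in → contributes +209.952 in⁴
  hole 1: d = -1.8 in → contributes −0.408407 in⁴
  hole 2: d = 1.8 in → contributes −0.408407 in⁴
Total I = 209.1352 in⁴.

Iy ≈ 209.14 in⁴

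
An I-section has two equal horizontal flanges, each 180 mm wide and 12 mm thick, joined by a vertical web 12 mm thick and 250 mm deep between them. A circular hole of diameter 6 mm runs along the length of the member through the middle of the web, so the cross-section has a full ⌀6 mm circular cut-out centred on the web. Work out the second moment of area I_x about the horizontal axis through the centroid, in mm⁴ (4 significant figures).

I_x ≈ 8.981 × 10⁷ mm⁴

Split into non-overlapping primitives; take the origin at the lower-left of the bounding box.
Bottom flange: 180 × 12, A = 2 160 mm², y = 6 mm, Ī = 25 920 mm⁴.
Web: 12 × 250, A = 3 000 mm², y = 137 mm, Ī = 15 625 000 mm⁴.
Top flange: 180 × 12, A = 2 160 mm², y = 268 mm, Ī = 25 920 mm⁴.
Hole (subtracted): ⌀6, A = 28.2743 mm², y = 137 mm, Ī = 63.6173 mm⁴.
By symmetry the centroid is at mid-height, ȳ = 137 mm.
Transfer each piece to the horizontal axis through the centroid using Ī + A·d² with d = y − 137:
  bottom flange: d = -131 mm → contributes +37 093 680 mm⁴
  web: d = 0 mm → contributes +15 625 000 mm⁴
  top flange: d = 131 mm → contributes +37 093 680 mm⁴
  hole: d = 0 mm → contributes −63.6173 mm⁴
Total I = 89 812 296 mm⁴.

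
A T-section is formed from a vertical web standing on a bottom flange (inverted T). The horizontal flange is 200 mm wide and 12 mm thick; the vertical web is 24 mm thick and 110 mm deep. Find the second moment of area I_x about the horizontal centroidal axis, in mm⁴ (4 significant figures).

Treat the section as a set of non-overlapping primitives; coordinates are from the bounding-box lower-left.
Flange: 200 × 12, A = 2 400 mm², y = 6 mm, Ī = 28 800 mm⁴.
Web: 24 × 110, A = 2 640 mm², y = 67 mm, Ī = 2 662 000 mm⁴.
Centroid: ȳ = ΣA·y / ΣA = 37.9524 mm.
Transfer each piece to the horizontal centroidal axis using Ī + A·d² with d = y − 37.9524:
  flange: d = -31.9524 mm → contributes +2 479 091 mm⁴
  web: d = 29.0476 mm → contributes +4 889 537 mm⁴
Total I = 7 368 629 mm⁴.

I_x ≈ 7.369 × 10⁶ mm⁴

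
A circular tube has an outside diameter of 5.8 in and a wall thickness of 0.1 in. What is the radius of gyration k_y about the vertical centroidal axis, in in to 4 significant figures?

Treat the section as a set of non-overlapping primitives; coordinates are from the bounding-box lower-left.
Outer circle: ⌀5.8, A = 26.4208 in², x = 2.9 in, Ī = 55.5497 in⁴.
Bore (subtracted): ⌀5.6, A = 24.6301 in², x = 2.9 in, Ī = 48.275 in⁴.
By symmetry the centroid is at mid-width, x̄ = 2.9 in.
All pieces are centred on the vertical centroidal axis, so I = ΣĪ (holes subtracted) = 7.27475 in⁴.
Radius of gyration: k = √(I/A) = √(7.27475 / 1.79071) = 2.01556 in.

k_y ≈ 2.016 in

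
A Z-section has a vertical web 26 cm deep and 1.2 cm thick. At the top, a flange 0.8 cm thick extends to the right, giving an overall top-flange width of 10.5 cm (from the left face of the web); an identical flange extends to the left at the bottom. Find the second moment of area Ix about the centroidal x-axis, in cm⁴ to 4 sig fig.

Ix ≈ 4121 cm⁴

Treat the section as a set of non-overlapping primitives; coordinates are from the bounding-box lower-left.
Web: 1.2 × 26, A = 31.2 cm², y = 13 cm, Ī = 1757.6 cm⁴.
Top flange (beyond web): 9.3 × 0.8, A = 7.44 cm², y = 25.6 cm, Ī = 0.3968 cm⁴.
Bottom flange (beyond web): 9.3 × 0.8, A = 7.44 cm², y = 0.4 cm, Ī = 0.3968 cm⁴.
Centroid: ȳ = ΣA·y / ΣA = 13 cm.
Transfer each piece to the centroidal x-axis using Ī + A·d² with d = y − 13:
  web: d = 0 cm → contributes +1757.6 cm⁴
  top flange (beyond web): d = 12.6 cm → contributes +1181.57 cm⁴
  bottom flange (beyond web): d = -12.6 cm → contributes +1181.57 cm⁴
Total I = 4120.74 cm⁴.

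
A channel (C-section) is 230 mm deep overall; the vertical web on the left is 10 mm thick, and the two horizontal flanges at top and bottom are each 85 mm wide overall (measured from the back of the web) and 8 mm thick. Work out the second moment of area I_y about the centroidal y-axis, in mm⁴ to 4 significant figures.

I_y ≈ 2.006 × 10⁶ mm⁴

Split into non-overlapping primitives; take the origin at the lower-left of the bounding box.
Web: 10 × 230, A = 2 300 mm², x = 5 mm, Ī = 19166.7 mm⁴.
Top flange (beyond web): 75 × 8, A = 600 mm², x = 47.5 mm, Ī = 281 250 mm⁴.
Bottom flange (beyond web): 75 × 8, A = 600 mm², x = 47.5 mm, Ī = 281 250 mm⁴.
Centroid: x̄ = ΣA·x / ΣA = 19.5714 mm.
Transfer each piece to the centroidal y-axis using Ī + A·d² with d = x − 19.5714:
  web: d = -14.5714 mm → contributes +507 518 mm⁴
  top flange (beyond web): d = 27.9286 mm → contributes +749 253 mm⁴
  bottom flange (beyond web): d = 27.9286 mm → contributes +749 253 mm⁴
Total I = 2 006 024 mm⁴.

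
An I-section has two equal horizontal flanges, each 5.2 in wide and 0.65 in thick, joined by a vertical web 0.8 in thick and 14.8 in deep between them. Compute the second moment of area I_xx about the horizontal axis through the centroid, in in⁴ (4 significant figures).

Break the section into simple shapes (no overlaps), measuring from the bottom-left corner of the bounding box.
Bottom flange: 5.2 × 0.65, A = 3.38 in², y = 0.325 in, Ī = 0.119004 in⁴.
Web: 0.8 × 14.8, A = 11.84 in², y = 8.05 in, Ī = 216.119 in⁴.
Top flange: 5.2 × 0.65, A = 3.38 in², y = 15.775 in, Ī = 0.119004 in⁴.
By symmetry the centroid is at mid-height, ȳ = 8.05 in.
Transfer each piece to the horizontal axis through the centroid using Ī + A·d² with d = y − 8.05:
  bottom flange: d = -7.725 in → contributes +201.823 in⁴
  web: d = 0 in → contributes +216.119 in⁴
  top flange: d = 7.725 in → contributes +201.823 in⁴
Total I = 619.765 in⁴.

I_xx ≈ 619.8 in⁴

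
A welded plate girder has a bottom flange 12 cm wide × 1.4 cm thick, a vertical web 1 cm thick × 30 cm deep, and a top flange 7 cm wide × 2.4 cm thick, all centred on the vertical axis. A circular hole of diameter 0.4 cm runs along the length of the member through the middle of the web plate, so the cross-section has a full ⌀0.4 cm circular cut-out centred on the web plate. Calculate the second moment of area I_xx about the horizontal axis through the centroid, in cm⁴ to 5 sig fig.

Split into non-overlapping primitives; take the origin at the lower-left of the bounding box.
Bottom plate: 12 × 1.4, A = 16.8 cm², y = 0.7 cm, Ī = 2.744 cm⁴.
Web plate: 1 × 30, A = 30 cm², y = 16.4 cm, Ī = 2 250 cm⁴.
Top plate: 7 × 2.4, A = 16.8 cm², y = 32.6 cm, Ī = 8.064 cm⁴.
Hole (subtracted): ⌀0.4, A = 0.1256637 cm², y = 16.4 cm, Ī = 0.001256637 cm⁴.
Centroid: ȳ = ΣA·y / ΣA = 16.53234 cm.
Transfer each piece to the horizontal axis through the centroid using Ī + A·d² with d = y − 16.53234:
  bottom plate: d = -15.83234 cm → contributes +4213.881 cm⁴
  web plate: d = -0.1323369 cm → contributes +2250.525 cm⁴
  top plate: d = 16.06766 cm → contributes +4345.317 cm⁴
  hole: d = -0.1323369 cm → contributes −0.003457394 cm⁴
Total I = 10809.72 cm⁴.

I_xx ≈ 1.0810 × 10⁴ cm⁴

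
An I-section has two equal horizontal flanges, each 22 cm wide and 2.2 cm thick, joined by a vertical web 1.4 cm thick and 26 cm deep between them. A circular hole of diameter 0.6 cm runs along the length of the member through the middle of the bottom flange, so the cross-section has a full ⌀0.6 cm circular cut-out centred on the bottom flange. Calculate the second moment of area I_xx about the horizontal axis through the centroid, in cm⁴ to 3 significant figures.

I_xx ≈ 2.13 × 10⁴ cm⁴

Split into non-overlapping primitives; take the origin at the lower-left of the bounding box.
Bottom flange: 22 × 2.2, A = 48.4 cm², y = 1.1 cm, Ī = 19.521 cm⁴.
Web: 1.4 × 26, A = 36.4 cm², y = 15.2 cm, Ī = 2050.5 cm⁴.
Top flange: 22 × 2.2, A = 48.4 cm², y = 29.3 cm, Ī = 19.521 cm⁴.
Hole (subtracted): ⌀0.6, A = 0.28274 cm², y = 1.1 cm, Ī = 0.0063617 cm⁴.
Centroid: ȳ = ΣA·y / ΣA = 15.23 cm.
Transfer each piece to the horizontal axis through the centroid using Ī + A·d² with d = y − 15.23:
  bottom flange: d = -14.13 cm → contributes +9682.9 cm⁴
  web: d = -0.029994 cm → contributes +2050.6 cm⁴
  top flange: d = 14.07 cm → contributes +9 601 cm⁴
  hole: d = -14.13 cm → contributes −56.458 cm⁴
Total I = 21 278 cm⁴.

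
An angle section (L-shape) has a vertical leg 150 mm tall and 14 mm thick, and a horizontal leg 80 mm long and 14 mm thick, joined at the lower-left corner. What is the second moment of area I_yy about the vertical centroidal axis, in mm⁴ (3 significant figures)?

Decompose the section into non-overlapping parts with the origin at the bottom-left of its bounding rectangle.
Vertical leg: 14 × 150, A = 2 100 mm², x = 7 mm, Ī = 34 300 mm⁴.
Horizontal leg (remainder): 66 × 14, A = 924 mm², x = 47 mm, Ī = 335 412 mm⁴.
Centroid: x̄ = ΣA·x / ΣA = 19.222 mm.
Transfer each piece to the vertical centroidal axis using Ī + A·d² with d = x − 19.222:
  vertical leg: d = -12.222 mm → contributes +348 004 mm⁴
  horizontal leg (remainder): d = 27.778 mm → contributes +1 048 375 mm⁴
Total I = 1 396 379 mm⁴.

I_yy ≈ 1.40 × 10⁶ mm⁴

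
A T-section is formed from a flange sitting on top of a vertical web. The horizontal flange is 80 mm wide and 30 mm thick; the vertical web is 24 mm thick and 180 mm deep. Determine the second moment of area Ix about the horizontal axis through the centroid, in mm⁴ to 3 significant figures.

Decompose the section into non-overlapping parts with the origin at the bottom-left of its bounding rectangle.
Flange: 80 × 30, A = 2 400 mm², y = 195 mm, Ī = 180 000 mm⁴.
Web: 24 × 180, A = 4 320 mm², y = 90 mm, Ī = 11 664 000 mm⁴.
Centroid: ȳ = ΣA·y / ΣA = 127.5 mm.
Transfer each piece to the horizontal axis through the centroid using Ī + A·d² with d = y − 127.5:
  flange: d = 67.5 mm → contributes +11 115 000 mm⁴
  web: d = -37.5 mm → contributes +17 739 000 mm⁴
Total I = 28 854 000 mm⁴.

Ix ≈ 2.89 × 10⁷ mm⁴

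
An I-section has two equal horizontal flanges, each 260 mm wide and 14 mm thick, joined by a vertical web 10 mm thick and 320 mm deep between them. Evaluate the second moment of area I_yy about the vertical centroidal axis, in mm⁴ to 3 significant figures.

Decompose the section into non-overlapping parts with the origin at the bottom-left of its bounding rectangle.
Bottom flange: 260 × 14, A = 3 640 mm², x = 130 mm, Ī = 20 505 333 mm⁴.
Web: 10 × 320, A = 3 200 mm², x = 130 mm, Ī = 26 667 mm⁴.
Top flange: 260 × 14, A = 3 640 mm², x = 130 mm, Ī = 20 505 333 mm⁴.
By symmetry the centroid is at mid-width, x̄ = 130 mm.
All pieces are centred on the vertical centroidal axis, so I = ΣĪ = 41 037 333 mm⁴.

I_yy ≈ 4.10 × 10⁷ mm⁴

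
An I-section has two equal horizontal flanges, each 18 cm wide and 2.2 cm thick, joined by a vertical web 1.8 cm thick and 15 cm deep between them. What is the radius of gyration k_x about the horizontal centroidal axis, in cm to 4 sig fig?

Split into non-overlapping primitives; take the origin at the lower-left of the bounding box.
Bottom flange: 18 × 2.2, A = 39.6 cm², y = 1.1 cm, Ī = 15.972 cm⁴.
Web: 1.8 × 15, A = 27 cm², y = 9.7 cm, Ī = 506.25 cm⁴.
Top flange: 18 × 2.2, A = 39.6 cm², y = 18.3 cm, Ī = 15.972 cm⁴.
By symmetry the centroid is at mid-height, ȳ = 9.7 cm.
Transfer each piece to the horizontal centroidal axis using Ī + A·d² with d = y − 9.7:
  bottom flange: d = -8.6 cm → contributes +2944.79 cm⁴
  web: d = 0 cm → contributes +506.25 cm⁴
  top flange: d = 8.6 cm → contributes +2944.79 cm⁴
Total I = 6395.83 cm⁴.
Radius of gyration: k = √(I/A) = √(6395.83 / 106.2) = 7.76043 cm.

k_x ≈ 7.760 cm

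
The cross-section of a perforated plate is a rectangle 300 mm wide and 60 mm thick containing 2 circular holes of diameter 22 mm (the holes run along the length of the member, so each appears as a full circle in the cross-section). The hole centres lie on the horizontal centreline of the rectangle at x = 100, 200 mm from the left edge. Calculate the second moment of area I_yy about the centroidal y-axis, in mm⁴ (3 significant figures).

Break the section into simple shapes (no overlaps), measuring from the bottom-left corner of the bounding box.
Plate: 300 × 60, A = 18 000 mm², x = 150 mm, Ī = 135 000 000 mm⁴.
Hole 1 (subtracted): ⌀22, A = 380.13 mm², x = 100 mm, Ī = 11 499 mm⁴.
Hole 2 (subtracted): ⌀22, A = 380.13 mm², x = 200 mm, Ī = 11 499 mm⁴.
By symmetry the centroid is at mid-width, x̄ = 150 mm.
Transfer each piece to the centroidal y-axis using Ī + A·d² with d = x − 150:
  plate: d = 0 mm → contributes +135 000 000 mm⁴
  hole 1: d = -50 mm → contributes −961 831 mm⁴
  hole 2: d = 50 mm → contributes −961 831 mm⁴
Total I = 133 076 338 mm⁴.

I_yy ≈ 1.33 × 10⁸ mm⁴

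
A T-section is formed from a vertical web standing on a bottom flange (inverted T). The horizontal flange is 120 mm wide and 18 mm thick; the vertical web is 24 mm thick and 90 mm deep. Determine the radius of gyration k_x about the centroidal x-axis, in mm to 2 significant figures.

k_x ≈ 33 mm

Break the section into simple shapes (no overlaps), measuring from the bottom-left corner of the bounding box.
Flange: 120 × 18, A = 2 160 mm², y = 9 mm, Ī = 58 320 mm⁴.
Web: 24 × 90, A = 2 160 mm², y = 63 mm, Ī = 1 458 000 mm⁴.
Centroid: ȳ = ΣA·y / ΣA = 36 mm.
Transfer each piece to the centroidal x-axis using Ī + A·d² with d = y − 36:
  flange: d = -27 mm → contributes +1 632 960 mm⁴
  web: d = 27 mm → contributes +3 032 640 mm⁴
Total I = 4 665 600 mm⁴.
Radius of gyration: k = √(I/A) = √(4 665 600 / 4 320) = 32.86 mm.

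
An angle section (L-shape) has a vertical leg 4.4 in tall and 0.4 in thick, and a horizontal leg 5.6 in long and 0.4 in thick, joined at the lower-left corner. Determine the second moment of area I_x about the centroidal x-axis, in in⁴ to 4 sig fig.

Break the section into simple shapes (no overlaps), measuring from the bottom-left corner of the bounding box.
Vertical leg: 0.4 × 4.4, A = 1.76 in², y = 2.2 in, Ī = 2.83947 in⁴.
Horizontal leg (remainder): 5.2 × 0.4, A = 2.08 in², y = 0.2 in, Ī = 0.0277333 in⁴.
Centroid: ȳ = ΣA·y / ΣA = 1.11667 in.
Transfer each piece to the centroidal x-axis using Ī + A·d² with d = y − 1.11667:
  vertical leg: d = 1.08333 in → contributes +4.90502 in⁴
  horizontal leg (remainder): d = -0.916667 in → contributes +1.77551 in⁴
Total I = 6.68053 in⁴.

I_x ≈ 6.681 in⁴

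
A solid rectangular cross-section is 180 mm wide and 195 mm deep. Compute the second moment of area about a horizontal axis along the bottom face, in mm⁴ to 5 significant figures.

I_base ≈ 4.4489 × 10⁸ mm⁴

The section: 180 × 195, A = 35 100 mm², y = 97.5 mm, Ī = 111 223 125 mm⁴.
Transfer it to the bottom edge using Ī + A·d² with d = y − 0:
  the section: d = 97.5 mm → contributes +444 892 500 mm⁴
Total I = 444 892 500 mm⁴.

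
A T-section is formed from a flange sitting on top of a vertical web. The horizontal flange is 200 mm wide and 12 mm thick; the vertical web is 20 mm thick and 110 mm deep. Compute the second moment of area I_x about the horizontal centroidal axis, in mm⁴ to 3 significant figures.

Decompose the section into non-overlapping parts with the origin at the bottom-left of its bounding rectangle.
Flange: 200 × 12, A = 2 400 mm², y = 116 mm, Ī = 28 800 mm⁴.
Web: 20 × 110, A = 2 200 mm², y = 55 mm, Ī = 2 218 333 mm⁴.
Centroid: ȳ = ΣA·y / ΣA = 86.826 mm.
Transfer each piece to the horizontal centroidal axis using Ī + A·d² with d = y − 86.826:
  flange: d = 29.174 mm → contributes +2 071 481 mm⁴
  web: d = -31.826 mm → contributes +4 446 713 mm⁴
Total I = 6 518 194 mm⁴.

I_x ≈ 6.52 × 10⁶ mm⁴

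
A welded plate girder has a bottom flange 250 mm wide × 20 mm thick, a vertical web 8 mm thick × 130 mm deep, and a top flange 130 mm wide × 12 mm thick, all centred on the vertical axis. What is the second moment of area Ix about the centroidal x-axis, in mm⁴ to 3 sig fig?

Ix ≈ 2.85 × 10⁷ mm⁴

Decompose the section into non-overlapping parts with the origin at the bottom-left of its bounding rectangle.
Bottom plate: 250 × 20, A = 5 000 mm², y = 10 mm, Ī = 166 667 mm⁴.
Web plate: 8 × 130, A = 1 040 mm², y = 85 mm, Ī = 1 464 667 mm⁴.
Top plate: 130 × 12, A = 1 560 mm², y = 156 mm, Ī = 18 720 mm⁴.
Centroid: ȳ = ΣA·y / ΣA = 50.232 mm.
Transfer each piece to the centroidal x-axis using Ī + A·d² with d = y − 50.232:
  bottom plate: d = -40.232 mm → contributes +8 259 566 mm⁴
  web plate: d = 34.768 mm → contributes +2 721 863 mm⁴
  top plate: d = 105.77 mm → contributes +17 470 376 mm⁴
Total I = 28 451 806 mm⁴.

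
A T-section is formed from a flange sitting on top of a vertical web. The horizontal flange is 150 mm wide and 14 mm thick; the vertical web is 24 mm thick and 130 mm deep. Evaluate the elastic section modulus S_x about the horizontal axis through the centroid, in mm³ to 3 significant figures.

Break the section into simple shapes (no overlaps), measuring from the bottom-left corner of the bounding box.
Flange: 150 × 14, A = 2 100 mm², y = 137 mm, Ī = 34 300 mm⁴.
Web: 24 × 130, A = 3 120 mm², y = 65 mm, Ī = 4 394 000 mm⁴.
Centroid: ȳ = ΣA·y / ΣA = 93.966 mm.
Transfer each piece to the horizontal axis through the centroid using Ī + A·d² with d = y − 93.966:
  flange: d = 43.034 mm → contributes +3 923 430 mm⁴
  web: d = -28.966 mm → contributes +7 011 684 mm⁴
Total I = 10 935 114 mm⁴.
Extreme fibre distance c = 93.966 mm; S = I/c = 116 374 mm³.

S_x ≈ 1.16 × 10⁵ mm³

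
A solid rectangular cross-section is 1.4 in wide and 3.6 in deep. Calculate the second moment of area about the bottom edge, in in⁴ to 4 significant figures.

I_base ≈ 21.77 in⁴

The section: 1.4 × 3.6, A = 5.04 in², y = 1.8 in, Ī = 5.4432 in⁴.
Transfer it to a horizontal axis along the bottom face using Ī + A·d² with d = y − 0:
  the section: d = 1.8 in → contributes +21.7728 in⁴
Total I = 21.7728 in⁴.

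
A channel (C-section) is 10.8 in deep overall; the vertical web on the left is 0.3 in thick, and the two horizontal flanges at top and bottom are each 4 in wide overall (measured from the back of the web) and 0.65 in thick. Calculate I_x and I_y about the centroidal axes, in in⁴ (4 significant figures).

Break the section into simple shapes (no overlaps), measuring from the bottom-left corner of the bounding box.
Web: 0.3 × 10.8, A = 3.24 in², y = 5.4 in, Ī = 31.4928 in⁴.
Top flange (beyond web): 3.7 × 0.65, A = 2.405 in², y = 10.475 in, Ī = 0.084676 in⁴.
Bottom flange (beyond web): 3.7 × 0.65, A = 2.405 in², y = 0.325 in, Ī = 0.084676 in⁴.
By symmetry the centroid is at mid-height, ȳ = 5.4 in.
Transfer each piece to the centroidal x-axis using Ī + A·d² with d = y − 5.4:
  web: d = 0 in → contributes +31.4928 in⁴
  top flange (beyond web): d = 5.075 in → contributes +62.027 in⁴
  bottom flange (beyond web): d = -5.075 in → contributes +62.027 in⁴
Total I = 155.547 in⁴.
For the y-axis: x̄ = 1.34503 in.
Repeating about the centroidal y-axis gives I_y = 13.2555 in⁴.

I_x ≈ 155.5 in⁴, I_y ≈ 13.26 in⁴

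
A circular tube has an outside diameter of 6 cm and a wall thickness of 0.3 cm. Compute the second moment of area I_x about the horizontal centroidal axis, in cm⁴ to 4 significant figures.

Decompose the section into non-overlapping parts with the origin at the bottom-left of its bounding rectangle.
Outer circle: ⌀6, A = 28.2743 cm², y = 3 cm, Ī = 63.6173 cm⁴.
Bore (subtracted): ⌀5.4, A = 22.9022 cm², y = 3 cm, Ī = 41.7393 cm⁴.
By symmetry the centroid is at mid-height, ȳ = 3 cm.
All pieces are centred on the horizontal centroidal axis, so I = ΣĪ (holes subtracted) = 21.878 cm⁴.

I_x ≈ 21.88 cm⁴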